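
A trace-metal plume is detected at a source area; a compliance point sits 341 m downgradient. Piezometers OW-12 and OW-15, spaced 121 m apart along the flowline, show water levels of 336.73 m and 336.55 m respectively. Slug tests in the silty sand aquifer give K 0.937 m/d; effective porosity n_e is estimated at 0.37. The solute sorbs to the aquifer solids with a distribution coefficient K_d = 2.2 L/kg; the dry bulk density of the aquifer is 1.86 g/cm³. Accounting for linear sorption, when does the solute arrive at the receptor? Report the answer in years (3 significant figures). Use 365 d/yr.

Hydraulic gradient i = (336.73 − 336.55) / 121 = 0.18 / 121 = 0.001488
Specific discharge q = 0.937 × 0.001488 = 0.001394 m/d
v_s = q/n_e = 0.001394/0.37 = 0.003767 m/d
Retardation R = 1 + ρ_b·K_d/n = 1 + 1.86×2.2/0.37 = 12.06
Contaminant velocity v_c = v/R = 0.003767/12.06 = 3.124e-4 m/d
t = L/v_c = 341/3.124e-4 = 1.092e6 d
   = 1.092e6/365 = 2990 yr

2990 years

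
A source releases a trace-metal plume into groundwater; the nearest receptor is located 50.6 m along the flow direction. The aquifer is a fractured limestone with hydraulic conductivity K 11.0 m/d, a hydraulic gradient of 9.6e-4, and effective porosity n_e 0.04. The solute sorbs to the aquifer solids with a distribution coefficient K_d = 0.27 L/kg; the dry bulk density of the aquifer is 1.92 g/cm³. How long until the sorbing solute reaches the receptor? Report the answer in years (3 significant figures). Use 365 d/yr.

q = Ki = 11.0 × 9.6e-4 = 0.01056 m/d
Seepage velocity v = q / n = 0.01056 / 0.04 = 0.2640 m/d
Retardation R = 1 + ρ_b·K_d/n = 1 + 1.92×0.27/0.04 = 13.96
Contaminant velocity v_c = v/R = 0.2640/13.96 = 0.01891 m/d
t = L/v_c = 50.6/0.01891 = 2676 d
   = 2676/365 = 7.33 yr

7.33 years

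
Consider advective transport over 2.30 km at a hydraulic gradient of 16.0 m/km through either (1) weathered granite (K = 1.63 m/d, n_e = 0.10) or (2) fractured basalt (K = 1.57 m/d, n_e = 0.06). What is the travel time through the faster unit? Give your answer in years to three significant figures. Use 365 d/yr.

15.1 years

Unit 1 (weathered granite): v = 1.63×0.016/0.10 = 0.2608 m/d, t = 2300/0.2608 = 8819 d
Unit 2 (fractured basalt): v = 1.57×0.016/0.06 = 0.4187 m/d, t = 2300/0.4187 = 5494 d
Faster: 5494 d / 365 = 15.1 yr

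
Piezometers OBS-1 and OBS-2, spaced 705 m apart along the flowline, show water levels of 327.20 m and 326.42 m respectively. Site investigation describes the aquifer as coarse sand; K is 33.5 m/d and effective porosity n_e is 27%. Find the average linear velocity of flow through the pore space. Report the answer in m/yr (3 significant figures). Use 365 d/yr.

50.1 m/yr

Hydraulic gradient i = (327.20 − 326.42) / 705 = 0.78 / 705 = 0.001106
Specific discharge q = 33.5 × 0.001106 = 0.03706 m/d
v_s = q/n_e = 0.03706/0.27 = 0.1373 m/d
   = 0.1373 × 365 = 50.1 m/yr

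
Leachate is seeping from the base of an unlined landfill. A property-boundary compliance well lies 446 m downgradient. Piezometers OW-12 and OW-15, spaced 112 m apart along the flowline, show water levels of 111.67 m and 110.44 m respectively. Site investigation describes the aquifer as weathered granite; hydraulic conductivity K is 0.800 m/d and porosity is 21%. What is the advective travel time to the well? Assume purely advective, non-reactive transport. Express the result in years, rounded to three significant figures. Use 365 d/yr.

29.2 years

Hydraulic gradient i = (111.67 − 110.44) / 112 = 1.23 / 112 = 0.01098
Specific discharge q = 0.800 × 0.01098 = 0.008786 m/d
Average linear velocity = 0.008786 / 0.21 = 0.04184 m/d
t = L / v = 446 / 0.04184 = 10660 d
   = 10660 / 365 = 29.2 yr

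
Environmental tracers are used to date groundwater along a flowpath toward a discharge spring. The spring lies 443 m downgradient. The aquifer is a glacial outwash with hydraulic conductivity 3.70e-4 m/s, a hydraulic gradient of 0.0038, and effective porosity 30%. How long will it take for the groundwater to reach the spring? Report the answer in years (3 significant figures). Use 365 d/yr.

3.00 years

K = 3.70e-4 m/s × 86400 s/d = 31.97 m/d
q = Ki = 31.97 × 0.0038 = 0.1215 m/d
Seepage velocity v = q / n = 0.1215 / 0.30 = 0.4049 m/d
t = L / v = 443 / 0.4049 = 1094 d
   = 1094 / 365 = 3.00 yr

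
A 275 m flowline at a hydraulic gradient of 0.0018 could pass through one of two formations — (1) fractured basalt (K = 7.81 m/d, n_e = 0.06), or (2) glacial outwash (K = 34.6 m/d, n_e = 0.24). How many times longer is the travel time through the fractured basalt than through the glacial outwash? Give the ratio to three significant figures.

1.11

Unit 1 (fractured basalt): v = 7.81×0.0018/0.06 = 0.2343 m/d, t = 275/0.2343 = 1174 d
Unit 2 (glacial outwash): v = 34.6×0.0018/0.24 = 0.2595 m/d, t = 275/0.2595 = 1060 d
t(fractured basalt) / t(glacial outwash) = 1174/1060 = 1.11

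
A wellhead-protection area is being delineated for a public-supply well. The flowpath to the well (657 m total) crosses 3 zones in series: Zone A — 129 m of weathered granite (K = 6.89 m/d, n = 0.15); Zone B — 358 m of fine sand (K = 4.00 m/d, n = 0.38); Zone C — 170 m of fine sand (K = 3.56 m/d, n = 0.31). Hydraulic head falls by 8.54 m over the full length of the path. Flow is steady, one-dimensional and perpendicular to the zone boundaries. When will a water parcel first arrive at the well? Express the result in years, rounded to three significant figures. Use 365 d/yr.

Continuity: the same q passes through each zone, so ΔH = q·Σ(L_j/K_j) — the zones act as resistances in series.
Σ(L/K) = 129/6.89 + 358/4.00 + 170/3.56 = 18.72 + 89.50 + 47.75 = 156.0 d
q = ΔH / Σ(L/K) = 8.54 / 156.0 = 0.05475 m/d (same in every zone)
Zone A: v = q/n = 0.05475/0.15 = 0.3650 m/d → t_A = 129/0.3650 = 353.4 d
Zone B: v = q/n = 0.05475/0.38 = 0.1441 m/d → t_B = 358/0.1441 = 2485 d
Zone C: v = q/n = 0.05475/0.31 = 0.1766 m/d → t_C = 170/0.1766 = 962.5 d
Total t = 353.4 + 2485 + 962.5 = 3801 d
   = 3801 / 365 = 10.4 yr

10.4 years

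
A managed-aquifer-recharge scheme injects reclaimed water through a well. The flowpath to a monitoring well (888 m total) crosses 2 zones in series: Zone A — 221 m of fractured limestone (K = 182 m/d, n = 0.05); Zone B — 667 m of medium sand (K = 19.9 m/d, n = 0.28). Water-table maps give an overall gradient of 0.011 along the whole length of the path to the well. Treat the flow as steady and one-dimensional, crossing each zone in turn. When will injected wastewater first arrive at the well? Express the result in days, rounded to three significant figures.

Continuity: the same q passes through each zone, so ΔH = q·Σ(L_j/K_j) — the zones act as resistances in series.
Σ(L/K) = 221/182 + 667/19.9 = 1.214 + 33.52 = 34.73 d
K_eq = L_total / Σ(L/K) = 888 / 34.73 = 25.57 m/d
q = K_eq · i = 25.57 × 0.011 = 0.2812 m/d (same in every zone)
Zone A: v = q/n = 0.2812/0.05 = 5.625 m/d → t_A = 221/5.625 = 39.29 d
Zone B: v = q/n = 0.2812/0.28 = 1.004 m/d → t_B = 667/1.004 = 664.1 d
Total t = 39.29 + 664.1 = 703.3 d

703 days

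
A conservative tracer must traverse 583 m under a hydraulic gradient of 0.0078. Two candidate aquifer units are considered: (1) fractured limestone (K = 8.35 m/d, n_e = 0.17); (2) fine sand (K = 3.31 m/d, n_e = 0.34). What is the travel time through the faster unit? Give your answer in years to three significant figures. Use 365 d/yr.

Unit 1 (fractured limestone): v = 8.35×0.0078/0.17 = 0.3831 m/d, t = 583/0.3831 = 1522 d
Unit 2 (fine sand): v = 3.31×0.0078/0.34 = 0.07594 m/d, t = 583/0.07594 = 7678 d
Faster: 1522 d / 365 = 4.17 yr

4.17 years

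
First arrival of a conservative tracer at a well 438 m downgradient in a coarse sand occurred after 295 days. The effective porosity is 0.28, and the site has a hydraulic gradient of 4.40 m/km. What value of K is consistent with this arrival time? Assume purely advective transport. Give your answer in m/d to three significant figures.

v = L / t = 438 / 295 = 1.485 m/d
K = v · n / i = 1.485 × 0.28 / 0.0044 = 94.5 m/d

94.5 m/d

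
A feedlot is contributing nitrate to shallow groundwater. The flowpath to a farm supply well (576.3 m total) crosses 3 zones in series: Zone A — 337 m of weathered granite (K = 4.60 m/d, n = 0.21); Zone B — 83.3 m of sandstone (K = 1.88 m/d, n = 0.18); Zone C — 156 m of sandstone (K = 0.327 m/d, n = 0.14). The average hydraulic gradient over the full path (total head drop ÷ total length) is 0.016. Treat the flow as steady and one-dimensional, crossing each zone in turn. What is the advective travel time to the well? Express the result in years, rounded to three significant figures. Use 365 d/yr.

Steady 1-D flow in series ⇒ the Darcy flux q is identical in every zone and the zone head losses add (resistances L/K in series).
Σ(L/K) = 337/4.60 + 83.3/1.88 + 156/0.327 = 73.26 + 44.31 + 477.1 = 594.6 d
K_eq = L_total / Σ(L/K) = 576.3 / 594.6 = 0.9692 m/d
q = K_eq · i = 0.9692 × 0.016 = 0.01551 m/d (same in every zone)
Zone A: v = q/n = 0.01551/0.21 = 0.07384 m/d → t_A = 337/0.07384 = 4564 d
Zone B: v = q/n = 0.01551/0.18 = 0.08615 m/d → t_B = 83.3/0.08615 = 966.9 d
Zone C: v = q/n = 0.01551/0.14 = 0.1108 m/d → t_C = 156/0.1108 = 1408 d
Total t = 4564 + 966.9 + 1408 = 6939 d
   = 6939 / 365 = 19.0 yr

19.0 years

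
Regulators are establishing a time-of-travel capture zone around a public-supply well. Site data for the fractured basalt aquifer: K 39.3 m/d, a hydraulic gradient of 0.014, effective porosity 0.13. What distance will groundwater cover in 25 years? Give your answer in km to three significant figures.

38.6 km

Darcy flux q = K·i = 39.3 × 0.014 = 0.5502 m/d
v = Ki/n = 39.3·0.014/0.13 = 4.232 m/d
T = 25 yr × 365 = 9125 d
L = v × T = 4.232 × 9125 = 38620 m
   = 38.6 km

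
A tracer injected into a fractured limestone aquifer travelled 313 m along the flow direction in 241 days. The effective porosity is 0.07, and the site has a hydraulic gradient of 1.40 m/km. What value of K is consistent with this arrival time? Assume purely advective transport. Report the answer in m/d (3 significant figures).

64.9 m/d

v = L / t = 313 / 241 = 1.299 m/d
K = v · n / i = 1.299 × 0.07 / 0.0014 = 64.9 m/d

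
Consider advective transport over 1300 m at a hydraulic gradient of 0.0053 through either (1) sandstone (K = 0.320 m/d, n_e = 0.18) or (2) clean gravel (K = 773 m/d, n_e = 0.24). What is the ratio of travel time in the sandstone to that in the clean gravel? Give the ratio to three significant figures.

Unit 1 (sandstone): v = 0.320×0.0053/0.18 = 0.009422 m/d, t = 1300/0.009422 = 138000 d
Unit 2 (clean gravel): v = 773×0.0053/0.24 = 17.07 m/d, t = 1300/17.07 = 76.16 d
t(sandstone) / t(clean gravel) = 138000/76.16 = 1810

1810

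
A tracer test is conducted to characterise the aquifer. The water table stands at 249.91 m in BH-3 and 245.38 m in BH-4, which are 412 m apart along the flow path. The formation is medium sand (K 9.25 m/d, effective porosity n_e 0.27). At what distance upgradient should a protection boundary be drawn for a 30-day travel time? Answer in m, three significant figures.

Hydraulic gradient i = (249.91 − 245.38) / 412 = 4.53 / 412 = 0.01100
Specific discharge q = 9.25 × 0.01100 = 0.1017 m/d
v = Ki/n = 9.25·0.01100/0.27 = 0.3767 m/d
L = v × T = 0.3767 × 30 = 11.30 m

11.3 m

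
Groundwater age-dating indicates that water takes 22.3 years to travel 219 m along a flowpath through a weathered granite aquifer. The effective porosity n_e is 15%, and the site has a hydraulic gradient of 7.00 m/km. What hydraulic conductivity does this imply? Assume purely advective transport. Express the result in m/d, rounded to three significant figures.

t = 22.3 years = 8140 d
v = L / t = 219 / 8140 = 0.02691 m/d
K = v · n / i = 0.02691 × 0.15 / 0.0070 = 0.577 m/d

0.577 m/d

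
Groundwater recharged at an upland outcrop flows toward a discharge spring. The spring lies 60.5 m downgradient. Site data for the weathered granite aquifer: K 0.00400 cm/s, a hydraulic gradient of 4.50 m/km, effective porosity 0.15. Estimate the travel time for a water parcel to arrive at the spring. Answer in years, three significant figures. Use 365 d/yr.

K = 0.00400 cm/s × 864 = 3.456 m/d
Specific discharge q = 3.456 × 0.0045 = 0.01555 m/d
Seepage velocity v = q / n = 0.01555 / 0.15 = 0.1037 m/d
t = L / v = 60.5 / 0.1037 = 583.5 d
   = 583.5 / 365 = 1.60 yr

1.60 years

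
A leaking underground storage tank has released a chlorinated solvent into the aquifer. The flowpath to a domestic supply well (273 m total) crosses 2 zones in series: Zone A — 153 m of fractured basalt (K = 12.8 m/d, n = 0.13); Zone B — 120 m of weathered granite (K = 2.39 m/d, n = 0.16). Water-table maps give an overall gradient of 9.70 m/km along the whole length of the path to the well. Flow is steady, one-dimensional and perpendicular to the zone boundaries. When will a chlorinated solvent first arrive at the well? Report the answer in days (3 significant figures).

Steady 1-D flow in series ⇒ the Darcy flux q is identical in every zone and the zone head losses add (resistances L/K in series).
Σ(L/K) = 153/12.8 + 120/2.39 = 11.95 + 50.21 = 62.16 d
K_eq = L_total / Σ(L/K) = 273 / 62.16 = 4.392 m/d
q = K_eq · i = 4.392 × 0.0097 = 0.04260 m/d (same in every zone)
Zone A: v = q/n = 0.04260/0.13 = 0.3277 m/d → t_A = 153/0.3277 = 466.9 d
Zone B: v = q/n = 0.04260/0.16 = 0.2662 m/d → t_B = 120/0.2662 = 450.7 d
Total t = 466.9 + 450.7 = 917.6 d

918 days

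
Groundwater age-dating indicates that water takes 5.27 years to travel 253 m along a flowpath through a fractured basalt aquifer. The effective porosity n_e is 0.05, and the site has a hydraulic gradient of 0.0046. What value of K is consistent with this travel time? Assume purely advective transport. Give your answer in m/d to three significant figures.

1.43 m/d

t = 5.27 years = 1924 d
v = L / t = 253 / 1924 = 0.1315 m/d
K = v · n / i = 0.1315 × 0.05 / 0.0046 = 1.43 m/d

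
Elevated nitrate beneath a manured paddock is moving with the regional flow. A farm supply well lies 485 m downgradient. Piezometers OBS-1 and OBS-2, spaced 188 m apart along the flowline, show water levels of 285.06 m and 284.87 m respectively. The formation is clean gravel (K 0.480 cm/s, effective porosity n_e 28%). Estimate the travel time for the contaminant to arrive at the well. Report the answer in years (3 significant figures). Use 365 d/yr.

Hydraulic gradient i = (285.06 − 284.87) / 188 = 0.19 / 188 = 0.001011
K = 0.480 cm/s × 864 = 414.7 m/d
Specific discharge q = 414.7 × 0.001011 = 0.4191 m/d
v_s = q/n_e = 0.4191/0.28 = 1.497 m/d
t = L / v = 485 / 1.497 = 324.0 d
   = 324.0 / 365 = 0.888 yr

0.888 years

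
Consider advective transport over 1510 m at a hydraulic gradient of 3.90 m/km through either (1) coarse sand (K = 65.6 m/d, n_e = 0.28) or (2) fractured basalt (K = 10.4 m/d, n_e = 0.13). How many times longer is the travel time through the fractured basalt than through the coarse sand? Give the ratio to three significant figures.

Unit 1 (coarse sand): v = 65.6×0.0039/0.28 = 0.9137 m/d, t = 1510/0.9137 = 1653 d
Unit 2 (fractured basalt): v = 10.4×0.0039/0.13 = 0.3120 m/d, t = 1510/0.3120 = 4840 d
t(fractured basalt) / t(coarse sand) = 4840/1653 = 2.93

2.93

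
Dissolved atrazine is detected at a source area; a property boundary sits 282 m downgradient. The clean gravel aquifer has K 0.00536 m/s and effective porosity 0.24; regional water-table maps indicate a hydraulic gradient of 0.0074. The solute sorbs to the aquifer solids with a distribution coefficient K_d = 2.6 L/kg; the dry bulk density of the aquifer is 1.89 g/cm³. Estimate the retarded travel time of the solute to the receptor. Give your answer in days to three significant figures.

424 days

K = 0.00536 m/s × 86400 s/d = 463.1 m/d
Specific discharge q = 463.1 × 0.0074 = 3.427 m/d
v_s = q/n_e = 3.427/0.24 = 14.28 m/d
Retardation R = 1 + ρ_b·K_d/n = 1 + 1.89×2.6/0.24 = 21.47
Contaminant velocity v_c = v/R = 14.28/21.47 = 0.6649 m/d
t = L/v_c = 282/0.6649 = 424.1 d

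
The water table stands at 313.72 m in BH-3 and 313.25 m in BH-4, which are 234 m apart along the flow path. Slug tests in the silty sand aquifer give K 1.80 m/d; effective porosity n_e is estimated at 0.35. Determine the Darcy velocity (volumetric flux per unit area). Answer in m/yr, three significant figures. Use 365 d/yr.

1.32 m/yr

Hydraulic gradient i = (313.72 − 313.25) / 234 = 0.47 / 234 = 0.002009
Specific discharge q = 1.80 × 0.002009 = 0.003615 m/d
   = 0.003615 × 365 = 1.32 m/yr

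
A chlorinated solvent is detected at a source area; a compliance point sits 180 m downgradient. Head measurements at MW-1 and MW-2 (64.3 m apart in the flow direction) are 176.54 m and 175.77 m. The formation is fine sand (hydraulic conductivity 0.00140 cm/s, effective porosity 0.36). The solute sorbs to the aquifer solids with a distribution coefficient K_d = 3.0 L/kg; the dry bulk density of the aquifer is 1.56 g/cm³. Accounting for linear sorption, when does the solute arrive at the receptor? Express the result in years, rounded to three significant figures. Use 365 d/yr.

172 years

Hydraulic gradient i = (176.54 − 175.77) / 64.3 = 0.77 / 64.3 = 0.01198
K = 0.00140 cm/s × 864 = 1.210 m/d
Specific discharge q = 1.210 × 0.01198 = 0.01449 m/d
v = Ki/n = 1.210·0.01198/0.36 = 0.04024 m/d
Retardation R = 1 + ρ_b·K_d/n = 1 + 1.56×3.0/0.36 = 14.00
Contaminant velocity v_c = v/R = 0.04024/14.00 = 0.002874 m/d
t = L/v_c = 180/0.002874 = 62630 d
   = 62630/365 = 172 yr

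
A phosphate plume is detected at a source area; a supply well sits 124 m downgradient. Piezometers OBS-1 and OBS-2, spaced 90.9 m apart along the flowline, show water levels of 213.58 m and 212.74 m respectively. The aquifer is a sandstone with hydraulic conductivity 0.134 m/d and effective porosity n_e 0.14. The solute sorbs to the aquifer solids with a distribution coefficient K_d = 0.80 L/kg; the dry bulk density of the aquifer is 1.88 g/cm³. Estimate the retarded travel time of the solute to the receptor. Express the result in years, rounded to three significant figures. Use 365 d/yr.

451 years

Hydraulic gradient i = (213.58 − 212.74) / 90.9 = 0.84 / 90.9 = 0.009241
Specific discharge q = 0.134 × 0.009241 = 0.001238 m/d
v_s = q/n_e = 0.001238/0.14 = 0.008845 m/d
Retardation R = 1 + ρ_b·K_d/n = 1 + 1.88×0.80/0.14 = 11.74
Contaminant velocity v_c = v/R = 0.008845/11.74 = 7.532e-4 m/d
t = L/v_c = 124/7.532e-4 = 164600 d
   = 164600/365 = 451 yr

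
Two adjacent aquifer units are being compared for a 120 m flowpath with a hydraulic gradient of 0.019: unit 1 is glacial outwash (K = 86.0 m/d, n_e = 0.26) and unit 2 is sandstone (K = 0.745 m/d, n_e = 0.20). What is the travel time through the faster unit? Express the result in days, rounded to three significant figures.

Unit 1 (glacial outwash): v = 86.0×0.019/0.26 = 6.285 m/d, t = 120/6.285 = 19.09 d
Unit 2 (sandstone): v = 0.745×0.019/0.20 = 0.07077 m/d, t = 120/0.07077 = 1696 d
Faster unit: t = 19.1 d

19.1 days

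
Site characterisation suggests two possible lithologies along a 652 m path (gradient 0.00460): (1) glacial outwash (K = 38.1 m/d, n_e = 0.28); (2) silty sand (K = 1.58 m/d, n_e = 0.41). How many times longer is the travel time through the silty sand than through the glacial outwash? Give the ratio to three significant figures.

35.3

Unit 1 (glacial outwash): v = 38.1×0.0046/0.28 = 0.6259 m/d, t = 652/0.6259 = 1042 d
Unit 2 (silty sand): v = 1.58×0.0046/0.41 = 0.01773 m/d, t = 652/0.01773 = 36780 d
t(silty sand) / t(glacial outwash) = 36780/1042 = 35.3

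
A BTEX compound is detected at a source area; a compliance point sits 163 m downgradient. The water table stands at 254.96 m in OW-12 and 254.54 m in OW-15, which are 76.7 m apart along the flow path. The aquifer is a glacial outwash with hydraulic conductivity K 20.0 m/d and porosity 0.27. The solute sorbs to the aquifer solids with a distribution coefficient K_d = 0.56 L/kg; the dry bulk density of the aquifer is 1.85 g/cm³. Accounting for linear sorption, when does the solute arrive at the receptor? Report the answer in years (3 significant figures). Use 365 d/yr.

5.33 years

Hydraulic gradient i = (254.96 − 254.54) / 76.7 = 0.42 / 76.7 = 0.005476
Darcy flux q = K·i = 20.0 × 0.005476 = 0.1095 m/d
v = Ki/n = 20.0·0.005476/0.27 = 0.4056 m/d
Retardation R = 1 + ρ_b·K_d/n = 1 + 1.85×0.56/0.27 = 4.837
Contaminant velocity v_c = v/R = 0.4056/4.837 = 0.08386 m/d
t = L/v_c = 163/0.08386 = 1944 d
   = 1944/365 = 5.33 yr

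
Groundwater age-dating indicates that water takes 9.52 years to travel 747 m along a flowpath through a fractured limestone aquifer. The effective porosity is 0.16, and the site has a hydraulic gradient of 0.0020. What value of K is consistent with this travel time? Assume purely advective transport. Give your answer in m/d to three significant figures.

t = 9.52 years = 3475 d
v = L / t = 747 / 3475 = 0.2150 m/d
K = v · n / i = 0.2150 × 0.16 / 0.0020 = 17.2 m/d

17.2 m/d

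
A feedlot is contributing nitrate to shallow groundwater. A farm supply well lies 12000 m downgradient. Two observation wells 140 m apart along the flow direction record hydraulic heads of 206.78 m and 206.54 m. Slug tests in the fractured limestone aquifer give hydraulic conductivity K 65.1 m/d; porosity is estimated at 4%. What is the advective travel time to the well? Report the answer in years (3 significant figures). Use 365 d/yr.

11.8 years

Hydraulic gradient i = (206.78 − 206.54) / 140 = 0.24 / 140 = 0.001714
q = Ki = 65.1 × 0.001714 = 0.1116 m/d
v = Ki/n = 65.1·0.001714/0.04 = 2.790 m/d
t = L / v = 12000 / 2.790 = 4301 d
   = 4301 / 365 = 11.8 yr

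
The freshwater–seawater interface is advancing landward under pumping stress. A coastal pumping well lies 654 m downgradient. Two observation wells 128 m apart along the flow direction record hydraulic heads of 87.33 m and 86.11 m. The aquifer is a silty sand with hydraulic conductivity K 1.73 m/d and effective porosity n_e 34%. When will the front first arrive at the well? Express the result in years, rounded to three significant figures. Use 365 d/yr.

Hydraulic gradient i = (87.33 − 86.11) / 128 = 1.22 / 128 = 0.009531
q = Ki = 1.73 × 0.009531 = 0.01649 m/d
Seepage velocity v = q / n = 0.01649 / 0.34 = 0.04850 m/d
t = L / v = 654 / 0.04850 = 13490 d
   = 13490 / 365 = 36.9 yr

36.9 years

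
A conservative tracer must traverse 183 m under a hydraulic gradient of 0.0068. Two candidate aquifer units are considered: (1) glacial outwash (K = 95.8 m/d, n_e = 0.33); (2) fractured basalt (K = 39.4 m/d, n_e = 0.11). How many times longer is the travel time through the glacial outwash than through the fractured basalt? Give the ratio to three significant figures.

Unit 1 (glacial outwash): v = 95.8×0.0068/0.33 = 1.974 m/d, t = 183/1.974 = 92.70 d
Unit 2 (fractured basalt): v = 39.4×0.0068/0.11 = 2.436 m/d, t = 183/2.436 = 75.13 d
t(glacial outwash) / t(fractured basalt) = 92.70/75.13 = 1.23

1.23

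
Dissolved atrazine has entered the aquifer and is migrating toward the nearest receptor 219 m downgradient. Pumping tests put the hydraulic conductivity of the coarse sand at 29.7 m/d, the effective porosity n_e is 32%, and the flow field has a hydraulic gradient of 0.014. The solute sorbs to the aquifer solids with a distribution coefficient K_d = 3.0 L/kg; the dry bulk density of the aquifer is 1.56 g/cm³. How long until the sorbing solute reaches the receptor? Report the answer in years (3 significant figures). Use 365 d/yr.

q = Ki = 29.7 × 0.014 = 0.4158 m/d
v_s = q/n_e = 0.4158/0.32 = 1.299 m/d
Retardation R = 1 + ρ_b·K_d/n = 1 + 1.56×3.0/0.32 = 15.62
Contaminant velocity v_c = v/R = 1.299/15.62 = 0.08316 m/d
t = L/v_c = 219/0.08316 = 2633 d
   = 2633/365 = 7.22 yr

7.22 years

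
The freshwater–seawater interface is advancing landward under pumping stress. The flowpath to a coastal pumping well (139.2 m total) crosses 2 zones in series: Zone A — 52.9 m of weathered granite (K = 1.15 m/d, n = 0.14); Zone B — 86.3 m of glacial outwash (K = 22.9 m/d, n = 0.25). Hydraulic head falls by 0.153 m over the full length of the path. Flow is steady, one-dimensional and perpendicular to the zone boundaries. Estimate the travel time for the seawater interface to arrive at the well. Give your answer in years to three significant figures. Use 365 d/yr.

25.8 years

Steady 1-D flow in series ⇒ the Darcy flux q is identical in every zone and the zone head losses add (resistances L/K in series).
Σ(L/K) = 52.9/1.15 + 86.3/22.9 = 46.00 + 3.769 = 49.77 d
q = ΔH / Σ(L/K) = 0.153 / 49.77 = 0.003074 m/d (same in every zone)
Zone A: v = q/n = 0.003074/0.14 = 0.02196 m/d → t_A = 52.9/0.02196 = 2409 d
Zone B: v = q/n = 0.003074/0.25 = 0.01230 m/d → t_B = 86.3/0.01230 = 7018 d
Total t = 2409 + 7018 = 9427 d
   = 9427 / 365 = 25.8 yr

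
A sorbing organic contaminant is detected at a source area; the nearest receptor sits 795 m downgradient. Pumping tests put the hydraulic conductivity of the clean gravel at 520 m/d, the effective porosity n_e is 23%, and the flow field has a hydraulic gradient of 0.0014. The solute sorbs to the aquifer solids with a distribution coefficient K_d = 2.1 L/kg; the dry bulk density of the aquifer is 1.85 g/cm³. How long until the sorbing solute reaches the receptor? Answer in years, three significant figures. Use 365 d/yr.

12.3 years

Darcy flux q = K·i = 520 × 0.0014 = 0.7280 m/d
Seepage velocity v = q / n = 0.7280 / 0.23 = 3.165 m/d
Retardation R = 1 + ρ_b·K_d/n = 1 + 1.85×2.1/0.23 = 17.89
Contaminant velocity v_c = v/R = 3.165/17.89 = 0.1769 m/d
t = L/v_c = 795/0.1769 = 4494 d
   = 4494/365 = 12.3 yr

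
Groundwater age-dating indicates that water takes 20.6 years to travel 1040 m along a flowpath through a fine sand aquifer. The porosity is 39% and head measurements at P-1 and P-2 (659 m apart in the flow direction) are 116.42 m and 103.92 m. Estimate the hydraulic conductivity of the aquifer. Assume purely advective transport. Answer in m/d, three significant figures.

2.84 m/d

Hydraulic gradient i = (116.42 − 103.92) / 659 = 12.50 / 659 = 0.01897
t = 20.6 years = 7519 d
v = L / t = 1040 / 7519 = 0.1383 m/d
K = v · n / i = 0.1383 × 0.39 / 0.01897 = 2.84 m/d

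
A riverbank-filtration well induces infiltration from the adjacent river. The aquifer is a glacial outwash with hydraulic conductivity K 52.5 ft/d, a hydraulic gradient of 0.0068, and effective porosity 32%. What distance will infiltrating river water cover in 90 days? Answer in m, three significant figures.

30.6 m

K = 52.5 ft/d × 0.3048 = 16.00 m/d
q = Ki = 16.00 × 0.0068 = 0.1088 m/d
Seepage velocity v = q / n = 0.1088 / 0.32 = 0.3400 m/d
L = v × T = 0.3400 × 90 = 30.60 m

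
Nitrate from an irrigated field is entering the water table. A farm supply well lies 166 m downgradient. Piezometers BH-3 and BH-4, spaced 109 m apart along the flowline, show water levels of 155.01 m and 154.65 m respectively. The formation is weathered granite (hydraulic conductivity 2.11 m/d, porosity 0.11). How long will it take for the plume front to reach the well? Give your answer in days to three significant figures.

2620 days

Hydraulic gradient i = (155.01 − 154.65) / 109 = 0.36 / 109 = 0.003303
q = Ki = 2.11 × 0.003303 = 0.006969 m/d
v = Ki/n = 2.11·0.003303/0.11 = 0.06335 m/d
t = L / v = 166 / 0.06335 = 2620 d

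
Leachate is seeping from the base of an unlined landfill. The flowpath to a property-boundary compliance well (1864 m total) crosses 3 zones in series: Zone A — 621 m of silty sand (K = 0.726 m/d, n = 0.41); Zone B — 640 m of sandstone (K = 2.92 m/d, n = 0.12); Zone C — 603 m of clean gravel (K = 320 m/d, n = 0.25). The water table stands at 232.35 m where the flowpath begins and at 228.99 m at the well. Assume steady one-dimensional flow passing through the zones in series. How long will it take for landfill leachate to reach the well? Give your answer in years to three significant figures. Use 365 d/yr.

Total head drop ΔH = 232.35 − 228.99 = 3.36 m
Continuity: the same q passes through each zone, so ΔH = q·Σ(L_j/K_j) — the zones act as resistances in series.
Σ(L/K) = 621/0.726 + 640/2.92 + 603/320 = 855.4 + 219.2 + 1.884 = 1076 d
q = ΔH / Σ(L/K) = 3.36 / 1076 = 0.003121 m/d (same in every zone)
Zone A: v = q/n = 0.003121/0.41 = 0.007613 m/d → t_A = 621/0.007613 = 81570 d
Zone B: v = q/n = 0.003121/0.12 = 0.02601 m/d → t_B = 640/0.02601 = 24600 d
Zone C: v = q/n = 0.003121/0.25 = 0.01249 m/d → t_C = 603/0.01249 = 48300 d
Total t = 81570 + 24600 + 48300 = 154500 d
   = 154500 / 365 = 423 yr

423 years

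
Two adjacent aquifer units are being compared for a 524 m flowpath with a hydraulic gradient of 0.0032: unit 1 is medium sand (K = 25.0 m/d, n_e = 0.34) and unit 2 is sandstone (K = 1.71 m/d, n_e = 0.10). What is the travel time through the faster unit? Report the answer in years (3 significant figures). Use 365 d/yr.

6.10 years

Unit 1 (medium sand): v = 25.0×0.0032/0.34 = 0.2353 m/d, t = 524/0.2353 = 2227 d
Unit 2 (sandstone): v = 1.71×0.0032/0.10 = 0.05472 m/d, t = 524/0.05472 = 9576 d
Faster: 2227 d / 365 = 6.10 yr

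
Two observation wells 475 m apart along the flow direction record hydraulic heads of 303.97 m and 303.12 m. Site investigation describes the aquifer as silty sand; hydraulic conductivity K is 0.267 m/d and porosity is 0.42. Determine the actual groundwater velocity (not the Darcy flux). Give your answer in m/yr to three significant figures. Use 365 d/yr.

0.415 m/yr

Hydraulic gradient i = (303.97 − 303.12) / 475 = 0.85 / 475 = 0.001789
q = Ki = 0.267 × 0.001789 = 4.778e-4 m/d
Average linear velocity = 4.778e-4 / 0.42 = 0.001138 m/d
   = 0.001138 × 365 = 0.415 m/yr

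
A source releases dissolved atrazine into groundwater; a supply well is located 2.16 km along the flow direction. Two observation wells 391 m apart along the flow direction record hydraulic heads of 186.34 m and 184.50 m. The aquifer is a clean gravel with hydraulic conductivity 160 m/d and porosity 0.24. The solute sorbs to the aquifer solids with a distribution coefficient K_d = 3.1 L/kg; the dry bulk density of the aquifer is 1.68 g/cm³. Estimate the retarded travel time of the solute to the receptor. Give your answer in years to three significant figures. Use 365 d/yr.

Hydraulic gradient i = (186.34 − 184.50) / 391 = 1.84 / 391 = 0.004706
Darcy flux q = K·i = 160 × 0.004706 = 0.7529 m/d
v = Ki/n = 160·0.004706/0.24 = 3.137 m/d
Retardation R = 1 + ρ_b·K_d/n = 1 + 1.68×3.1/0.24 = 22.70
Contaminant velocity v_c = v/R = 3.137/22.70 = 0.1382 m/d
L = 2.16 km = 2160 m
t = L/v_c = 2160/0.1382 = 15630 d
   = 15630/365 = 42.8 yr

42.8 years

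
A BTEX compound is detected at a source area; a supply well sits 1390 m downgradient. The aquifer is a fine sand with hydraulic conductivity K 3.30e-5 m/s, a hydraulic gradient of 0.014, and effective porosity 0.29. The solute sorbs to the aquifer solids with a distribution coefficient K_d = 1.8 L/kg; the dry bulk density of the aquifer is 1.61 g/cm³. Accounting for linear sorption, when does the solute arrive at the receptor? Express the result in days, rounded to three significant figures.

K = 3.30e-5 m/s × 86400 s/d = 2.851 m/d
Specific discharge q = 2.851 × 0.014 = 0.03992 m/d
Average linear velocity = 0.03992 / 0.29 = 0.1376 m/d
Retardation R = 1 + ρ_b·K_d/n = 1 + 1.61×1.8/0.29 = 10.99
Contaminant velocity v_c = v/R = 0.1376/10.99 = 0.01252 m/d
t = L/v_c = 1390/0.01252 = 111000 d

111000 days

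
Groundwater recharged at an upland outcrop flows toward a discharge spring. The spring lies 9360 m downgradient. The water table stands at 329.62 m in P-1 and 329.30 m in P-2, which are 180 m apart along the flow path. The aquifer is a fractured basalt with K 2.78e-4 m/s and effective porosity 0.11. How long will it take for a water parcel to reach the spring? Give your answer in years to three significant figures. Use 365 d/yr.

Hydraulic gradient i = (329.62 − 329.30) / 180 = 0.32 / 180 = 0.001778
K = 2.78e-4 m/s × 86400 s/d = 24.02 m/d
q = Ki = 24.02 × 0.001778 = 0.04270 m/d
v = Ki/n = 24.02·0.001778/0.11 = 0.3882 m/d
t = L / v = 9360 / 0.3882 = 24110 d
   = 24110 / 365 = 66.1 yr

66.1 years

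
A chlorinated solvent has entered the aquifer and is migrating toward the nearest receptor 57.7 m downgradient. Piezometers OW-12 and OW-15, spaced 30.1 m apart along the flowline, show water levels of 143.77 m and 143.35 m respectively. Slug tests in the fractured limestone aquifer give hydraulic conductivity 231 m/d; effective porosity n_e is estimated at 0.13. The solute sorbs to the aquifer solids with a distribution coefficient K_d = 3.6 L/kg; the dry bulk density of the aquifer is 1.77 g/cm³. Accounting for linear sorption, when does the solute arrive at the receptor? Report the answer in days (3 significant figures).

116 days

Hydraulic gradient i = (143.77 − 143.35) / 30.1 = 0.42 / 30.1 = 0.01395
q = Ki = 231 × 0.01395 = 3.223 m/d
v_s = q/n_e = 3.223/0.13 = 24.79 m/d
Retardation R = 1 + ρ_b·K_d/n = 1 + 1.77×3.6/0.13 = 50.02
Contaminant velocity v_c = v/R = 24.79/50.02 = 0.4957 m/d
t = L/v_c = 57.7/0.4957 = 116.4 d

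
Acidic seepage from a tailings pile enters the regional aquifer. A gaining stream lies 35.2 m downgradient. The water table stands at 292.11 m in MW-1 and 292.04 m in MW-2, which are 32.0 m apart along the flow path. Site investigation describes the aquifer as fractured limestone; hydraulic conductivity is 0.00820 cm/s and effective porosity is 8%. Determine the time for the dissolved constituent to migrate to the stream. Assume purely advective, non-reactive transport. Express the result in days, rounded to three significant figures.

Hydraulic gradient i = (292.11 − 292.04) / 32.0 = 0.07 / 32.0 = 0.002188
K = 0.00820 cm/s × 864 = 7.085 m/d
Specific discharge q = 7.085 × 0.002188 = 0.01550 m/d
Seepage velocity v = q / n = 0.01550 / 0.08 = 0.1937 m/d
t = L / v = 35.2 / 0.1937 = 181.7 d

182 days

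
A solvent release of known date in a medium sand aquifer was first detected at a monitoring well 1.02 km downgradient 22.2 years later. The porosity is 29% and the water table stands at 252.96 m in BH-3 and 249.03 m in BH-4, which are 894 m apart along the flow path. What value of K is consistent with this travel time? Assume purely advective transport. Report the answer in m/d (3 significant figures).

8.30 m/d

Hydraulic gradient i = (252.96 − 249.03) / 894 = 3.93 / 894 = 0.004396
t = 22.2 years = 8103 d
L = 1.02 km = 1020 m
v = L / t = 1020 / 8103 = 0.1259 m/d
K = v · n / i = 0.1259 × 0.29 / 0.004396 = 8.30 m/d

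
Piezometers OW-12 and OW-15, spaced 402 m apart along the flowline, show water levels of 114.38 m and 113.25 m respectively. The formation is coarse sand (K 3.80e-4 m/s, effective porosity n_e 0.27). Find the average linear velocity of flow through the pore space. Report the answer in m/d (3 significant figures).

Hydraulic gradient i = (114.38 − 113.25) / 402 = 1.13 / 402 = 0.002811
K = 3.80e-4 m/s × 86400 s/d = 32.83 m/d
q = Ki = 32.83 × 0.002811 = 0.09229 m/d
v_s = q/n_e = 0.09229/0.27 = 0.3418 m/d

0.342 m/d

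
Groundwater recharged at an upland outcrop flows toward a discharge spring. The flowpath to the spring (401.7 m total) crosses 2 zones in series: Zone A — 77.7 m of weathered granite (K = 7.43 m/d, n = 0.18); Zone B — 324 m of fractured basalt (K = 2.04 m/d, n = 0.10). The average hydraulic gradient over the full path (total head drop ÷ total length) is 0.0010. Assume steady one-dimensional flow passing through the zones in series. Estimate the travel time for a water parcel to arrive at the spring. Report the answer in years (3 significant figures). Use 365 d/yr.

53.6 years

For zones in series the flux q is common to all zones; the equivalent conductivity is the harmonic (thickness-weighted) mean, K_eq = L_total / Σ(L_j/K_j).
Σ(L/K) = 77.7/7.43 + 324/2.04 = 10.46 + 158.8 = 169.3 d
K_eq = L_total / Σ(L/K) = 401.7 / 169.3 = 2.373 m/d
q = K_eq · i = 2.373 × 0.0010 = 0.002373 m/d (same in every zone)
Zone A: v = q/n = 0.002373/0.18 = 0.01318 m/d → t_A = 77.7/0.01318 = 5894 d
Zone B: v = q/n = 0.002373/0.10 = 0.02373 m/d → t_B = 324/0.02373 = 13650 d
Total t = 5894 + 13650 = 19550 d
   = 19550 / 365 = 53.6 yr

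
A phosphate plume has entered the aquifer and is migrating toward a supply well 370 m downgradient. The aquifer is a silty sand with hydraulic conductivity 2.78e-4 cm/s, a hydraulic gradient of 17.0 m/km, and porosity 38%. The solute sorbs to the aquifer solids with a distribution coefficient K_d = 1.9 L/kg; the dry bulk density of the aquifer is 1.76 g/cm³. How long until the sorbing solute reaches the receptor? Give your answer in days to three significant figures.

K = 2.78e-4 cm/s × 864 = 0.2402 m/d
q = Ki = 0.2402 × 0.017 = 0.004083 m/d
Average linear velocity = 0.004083 / 0.38 = 0.01075 m/d
Retardation R = 1 + ρ_b·K_d/n = 1 + 1.76×1.9/0.38 = 9.800
Contaminant velocity v_c = v/R = 0.01075/9.800 = 0.001096 m/d
t = L/v_c = 370/0.001096 = 337400 d

337000 days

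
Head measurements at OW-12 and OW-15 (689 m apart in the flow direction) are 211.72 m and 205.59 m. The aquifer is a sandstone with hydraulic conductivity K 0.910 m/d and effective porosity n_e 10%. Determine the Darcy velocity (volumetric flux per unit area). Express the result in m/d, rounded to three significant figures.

0.00810 m/d

Hydraulic gradient i = (211.72 − 205.59) / 689 = 6.13 / 689 = 0.008897
Darcy flux q = K·i = 0.910 × 0.008897 = 0.008096 m/d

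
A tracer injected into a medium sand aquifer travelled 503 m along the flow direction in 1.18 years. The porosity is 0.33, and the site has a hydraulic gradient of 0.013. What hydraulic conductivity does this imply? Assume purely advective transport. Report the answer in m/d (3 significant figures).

29.6 m/d

t = 1.18 years = 430.7 d
v = L / t = 503 / 430.7 = 1.168 m/d
K = v · n / i = 1.168 × 0.33 / 0.013 = 29.6 m/d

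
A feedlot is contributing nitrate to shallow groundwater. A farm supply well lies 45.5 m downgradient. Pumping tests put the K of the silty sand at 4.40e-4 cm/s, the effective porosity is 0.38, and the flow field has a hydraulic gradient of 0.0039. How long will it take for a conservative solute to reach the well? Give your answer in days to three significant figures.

11700 days

K = 4.40e-4 cm/s × 864 = 0.3802 m/d
Darcy flux q = K·i = 0.3802 × 0.0039 = 0.001483 m/d
v = Ki/n = 0.3802·0.0039/0.38 = 0.003902 m/d
t = L / v = 45.5 / 0.003902 = 11660 d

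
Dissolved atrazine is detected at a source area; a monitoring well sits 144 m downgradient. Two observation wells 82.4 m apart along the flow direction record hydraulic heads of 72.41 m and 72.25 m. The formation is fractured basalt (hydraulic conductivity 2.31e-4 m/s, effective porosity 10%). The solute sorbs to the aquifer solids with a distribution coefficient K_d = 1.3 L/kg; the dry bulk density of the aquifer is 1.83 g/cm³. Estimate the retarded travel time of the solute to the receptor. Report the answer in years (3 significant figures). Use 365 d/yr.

Hydraulic gradient i = (72.41 − 72.25) / 82.4 = 0.16 / 82.4 = 0.001942
K = 2.31e-4 m/s × 86400 s/d = 19.96 m/d
q = Ki = 19.96 × 0.001942 = 0.03875 m/d
v_s = q/n_e = 0.03875/0.10 = 0.3875 m/d
Retardation R = 1 + ρ_b·K_d/n = 1 + 1.83×1.3/0.10 = 24.79
Contaminant velocity v_c = v/R = 0.3875/24.79 = 0.01563 m/d
t = L/v_c = 144/0.01563 = 9211 d
   = 9211/365 = 25.2 yr

25.2 years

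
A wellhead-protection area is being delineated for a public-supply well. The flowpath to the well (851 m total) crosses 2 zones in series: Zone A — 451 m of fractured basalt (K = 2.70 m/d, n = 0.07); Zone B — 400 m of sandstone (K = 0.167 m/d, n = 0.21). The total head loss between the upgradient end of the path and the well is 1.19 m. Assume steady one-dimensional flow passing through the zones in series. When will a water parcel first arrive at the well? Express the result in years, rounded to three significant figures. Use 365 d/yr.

Steady 1-D flow in series ⇒ the Darcy flux q is identical in every zone and the zone head losses add (resistances L/K in series).
Σ(L/K) = 451/2.70 + 400/0.167 = 167.0 + 2395 = 2562 d
q = ΔH / Σ(L/K) = 1.19 / 2562 = 4.644e-4 m/d (same in every zone)
Zone A: v = q/n = 4.644e-4/0.07 = 0.006635 m/d → t_A = 451/0.006635 = 67970 d
Zone B: v = q/n = 4.644e-4/0.21 = 0.002212 m/d → t_B = 400/0.002212 = 180900 d
Total t = 67970 + 180900 = 248800 d
   = 248800 / 365 = 682 yr

682 years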